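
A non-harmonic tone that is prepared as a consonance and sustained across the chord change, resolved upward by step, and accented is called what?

Retardation.

Approach: by preparation — the pitch is first a chord tone, then held (tied or repeated) while the harmony changes under it. Departure: up by step. Metric position: strong.
A prepared dissonance that resolves upward by step — a retardation. (The same figure resolving downward would be a suspension.)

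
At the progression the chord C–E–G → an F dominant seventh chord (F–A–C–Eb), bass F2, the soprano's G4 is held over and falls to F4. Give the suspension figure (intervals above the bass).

At the second chord the bass is F2. The suspended G4 lies a ninth above the bass; after resolving down by step to F4, the interval above the bass becomes an octave.
Suspension figures are named by those two intervals: 9–8.

9–8 suspension.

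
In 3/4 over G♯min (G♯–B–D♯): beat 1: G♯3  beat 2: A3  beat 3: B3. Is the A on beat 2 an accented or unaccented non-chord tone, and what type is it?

Unaccented passing tone.

The harmony at that moment is G♯ minor triad (G♯, B, D♯); A3 is not a chord tone.
It is approached by step up from G♯3 and left by step up to B3.
Step in, step out in the same direction — a passing tone.
It falls on a weak beat, so it is unaccented.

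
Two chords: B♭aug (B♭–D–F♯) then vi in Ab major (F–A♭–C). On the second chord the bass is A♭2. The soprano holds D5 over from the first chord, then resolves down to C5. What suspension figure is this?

4–3 suspension.

At the second chord the bass is A♭2. The suspended D5 lies a fourth above the bass; after resolving down by step to C5, the interval above the bass becomes a third.
Suspension figures are named by those two intervals: 4–3.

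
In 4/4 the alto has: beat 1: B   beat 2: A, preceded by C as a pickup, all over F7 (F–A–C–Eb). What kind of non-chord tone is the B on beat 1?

Passing tone.

The harmony at that moment is F dominant seventh chord (F, A, C, Eb); B is not a chord tone.
It is approached by step down from C and left by step down to A.
Step in, step out in the same direction — a passing tone.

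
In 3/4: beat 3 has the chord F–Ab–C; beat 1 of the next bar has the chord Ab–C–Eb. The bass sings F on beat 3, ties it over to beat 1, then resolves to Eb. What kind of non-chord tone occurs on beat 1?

Suspension.

The harmony at that moment is Ab major triad (Ab, C, Eb); F is not a chord tone.
It is held over (the same pitch as the preceding F) and left by step down to Eb.
Held over from the previous chord and resolving down by step — a suspension.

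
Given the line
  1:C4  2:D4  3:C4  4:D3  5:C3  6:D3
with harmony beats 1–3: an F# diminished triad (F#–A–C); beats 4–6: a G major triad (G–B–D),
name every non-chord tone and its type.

The harmony at that moment is F# diminished triad (F#, A, C); D4 is not a chord tone.
It is approached by step up from C4 and left by step down to C4.
Step away and step back to the same note — a neighbor tone (upper neighbor).
The harmony at that moment is G major triad (G, B, D); C3 is not a chord tone.
It is approached by step down from D3 and left by step up to D3.
Step away and step back to the same note — a neighbor tone (lower neighbor).

D4 (beat 2) — neighbor tone; C3 (beat 5) — neighbor tone.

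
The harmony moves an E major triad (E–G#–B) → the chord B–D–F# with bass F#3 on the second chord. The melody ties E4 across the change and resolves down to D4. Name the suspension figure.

At the second chord the bass is F#3. The suspended E4 lies a seventh above the bass; after resolving down by step to D4, the interval above the bass becomes a sixth.
Suspension figures are named by those two intervals: 7–6.

7–6 suspension.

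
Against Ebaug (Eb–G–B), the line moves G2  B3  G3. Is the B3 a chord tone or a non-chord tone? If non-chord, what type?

Chord tone (the fifth of Eb augmented triad).

Eb augmented triad contains Eb, G, B; B is the fifth, so it is a chord tone.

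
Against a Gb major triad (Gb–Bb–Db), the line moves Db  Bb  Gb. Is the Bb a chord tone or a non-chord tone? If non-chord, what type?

Chord tone (the third of Gb major triad).

Gb major triad contains Gb, Bb, Db; Bb is the third, so it is a chord tone.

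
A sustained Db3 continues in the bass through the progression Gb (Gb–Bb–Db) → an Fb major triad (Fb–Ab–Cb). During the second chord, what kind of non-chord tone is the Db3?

Pedal tone (pedal point).

The harmony at that moment is Fb major triad (Fb, Ab, Cb); Db3 is not a chord tone.
It is held over (the same pitch as the preceding Db3) and then sustained as the same pitch into the next harmony.
Sustained through a change of harmony — a pedal tone.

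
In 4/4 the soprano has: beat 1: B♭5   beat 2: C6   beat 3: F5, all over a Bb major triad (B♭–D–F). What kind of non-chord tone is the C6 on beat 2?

Escape tone.

The harmony at that moment is B♭ major triad (B♭, D, F); C6 is not a chord tone.
It is approached by step up from B♭5 and left by leap down to F5.
Step in, leap out, on a weak beat — an escape tone.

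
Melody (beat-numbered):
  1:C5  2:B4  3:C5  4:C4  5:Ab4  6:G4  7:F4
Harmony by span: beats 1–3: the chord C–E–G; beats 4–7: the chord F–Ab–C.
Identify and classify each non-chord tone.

B4 (beat 2) — neighbor tone; G4 (beat 6) — passing tone.

The harmony at that moment is C major triad (C, E, G); B4 is not a chord tone.
It is approached by step down from C5 and left by step up to C5.
Step away and step back to the same note — a neighbor tone (lower neighbor).
The harmony at that moment is F minor triad (F, Ab, C); G4 is not a chord tone.
It is approached by step down from Ab4 and left by step down to F4.
Step in, step out in the same direction — a passing tone.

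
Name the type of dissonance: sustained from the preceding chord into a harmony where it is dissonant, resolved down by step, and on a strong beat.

Approach: by preparation — the pitch is first a chord tone, then held (tied or repeated) while the harmony changes under it. Departure: down by step. Metric position: strong.
A prepared dissonance that resolves downward by step — a suspension. (The same figure resolving upward would be a retardation.)

Suspension.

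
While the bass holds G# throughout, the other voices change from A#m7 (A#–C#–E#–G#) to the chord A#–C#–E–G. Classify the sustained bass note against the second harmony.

Pedal tone (pedal point).

The harmony at that moment is A# diminished seventh chord (A#, C#, E, G); G# is not a chord tone.
It is held over (the same pitch as the preceding G#) and then sustained as the same pitch into the next harmony.
Sustained through a change of harmony — a pedal tone.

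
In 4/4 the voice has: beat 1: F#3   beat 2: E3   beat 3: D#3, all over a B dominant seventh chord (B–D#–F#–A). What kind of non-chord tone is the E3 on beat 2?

Passing tone.

The harmony at that moment is B dominant seventh chord (B, D#, F#, A); E3 is not a chord tone.
It is approached by step down from F#3 and left by step down to D#3.
Step in, step out in the same direction — a passing tone.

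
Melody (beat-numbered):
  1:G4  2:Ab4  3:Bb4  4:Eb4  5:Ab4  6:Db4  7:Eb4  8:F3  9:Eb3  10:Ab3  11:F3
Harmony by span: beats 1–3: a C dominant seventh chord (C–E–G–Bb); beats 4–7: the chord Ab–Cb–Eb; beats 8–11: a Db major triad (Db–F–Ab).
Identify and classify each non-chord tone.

The harmony at that moment is C dominant seventh chord (C, E, G, Bb); Ab4 is not a chord tone.
It is approached by step up from G4 and left by step up to Bb4.
Step in, step out in the same direction — a passing tone.
The harmony at that moment is Ab minor triad (Ab, Cb, Eb); Db4 is not a chord tone.
It is approached by leap down from Ab4 and left by step up to Eb4.
Leap in, step out — an appoggiatura.
The harmony at that moment is Db major triad (Db, F, Ab); Eb3 is not a chord tone.
It is approached by step down from F3 and left by leap up to Ab3.
Step in, leap out — an escape tone.

Ab4 (beat 2) — passing tone; Db4 (beat 6) — appoggiatura; Eb3 (beat 9) — escape tone.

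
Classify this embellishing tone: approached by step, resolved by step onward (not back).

Approach: by step. Departure: by step, continuing in the same direction.
Stepwise on both sides with no change of direction means the note fills in the space between two different chord tones — a passing tone. (Had it turned back to its starting note it would be a neighbor tone instead.)

Passing tone.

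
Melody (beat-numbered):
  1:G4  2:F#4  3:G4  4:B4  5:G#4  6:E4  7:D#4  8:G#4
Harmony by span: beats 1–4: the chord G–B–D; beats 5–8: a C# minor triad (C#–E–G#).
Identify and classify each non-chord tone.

The harmony at that moment is G major triad (G, B, D); F#4 is not a chord tone.
It is approached by step down from G4 and left by step up to G4.
Step away and step back to the same note — a neighbor tone (lower neighbor).
The harmony at that moment is C# minor triad (C#, E, G#); D#4 is not a chord tone.
It is approached by step down from E4 and left by leap up to G#4.
Step in, leap out — an escape tone.

F#4 (beat 2) — neighbor tone; D#4 (beat 7) — escape tone.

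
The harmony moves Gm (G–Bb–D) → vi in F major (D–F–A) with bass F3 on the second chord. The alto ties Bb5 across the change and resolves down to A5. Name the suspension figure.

At the second chord the bass is F3. The suspended Bb5 lies a fourth above the bass; after resolving down by step to A5, the interval above the bass becomes a third.
Suspension figures are named by those two intervals: 4–3.

4–3 suspension.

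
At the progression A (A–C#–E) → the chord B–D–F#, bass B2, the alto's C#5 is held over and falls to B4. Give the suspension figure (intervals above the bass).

9–8 suspension.

At the second chord the bass is B2. The suspended C#5 lies a ninth above the bass; after resolving down by step to B4, the interval above the bass becomes an octave.
Suspension figures are named by those two intervals: 9–8.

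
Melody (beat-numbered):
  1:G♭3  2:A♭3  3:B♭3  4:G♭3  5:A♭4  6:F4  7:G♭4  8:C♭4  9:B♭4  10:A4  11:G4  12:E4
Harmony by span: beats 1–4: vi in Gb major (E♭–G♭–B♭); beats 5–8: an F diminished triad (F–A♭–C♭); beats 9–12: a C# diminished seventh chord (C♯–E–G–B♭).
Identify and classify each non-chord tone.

The harmony at that moment is E♭ minor triad (E♭, G♭, B♭); A♭3 is not a chord tone.
It is approached by step up from G♭3 and left by step up to B♭3.
Step in, step out in the same direction — a passing tone.
The harmony at that moment is F diminished triad (F, A♭, C♭); G♭4 is not a chord tone.
It is approached by step up from F4 and left by leap down to C♭4.
Step in, leap out — an escape tone.
The harmony at that moment is C♯ diminished seventh chord (C♯, E, G, B♭); A4 is not a chord tone.
It is approached by step down from B♭4 and left by step down to G4.
Step in, step out in the same direction — a passing tone.

A♭3 (beat 2) — passing tone; G♭4 (beat 7) — escape tone; A4 (beat 10) — passing tone.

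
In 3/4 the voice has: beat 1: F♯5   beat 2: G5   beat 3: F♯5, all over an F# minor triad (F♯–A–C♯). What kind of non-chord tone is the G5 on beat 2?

The harmony at that moment is F♯ minor triad (F♯, A, C♯); G5 is not a chord tone.
It is approached by step up from F♯5 and left by step down to F♯5.
Step away and step back to the same note — a neighbor tone (upper neighbor).

Upper neighbor tone.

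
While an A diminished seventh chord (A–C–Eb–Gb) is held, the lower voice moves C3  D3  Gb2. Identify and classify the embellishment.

The harmony at that moment is A diminished seventh chord (A, C, Eb, Gb); D3 is not a chord tone.
It is approached by step up from C3 and left by leap down to Gb2.
Step in, leap out — an escape tone.

D3 is an escape tone.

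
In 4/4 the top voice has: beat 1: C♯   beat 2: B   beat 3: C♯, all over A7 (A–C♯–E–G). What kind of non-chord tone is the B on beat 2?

Lower neighbor tone.

The harmony at that moment is A dominant seventh chord (A, C♯, E, G); B is not a chord tone.
It is approached by step down from C♯ and left by step up to C♯.
Step away and step back to the same note — a neighbor tone (lower neighbor).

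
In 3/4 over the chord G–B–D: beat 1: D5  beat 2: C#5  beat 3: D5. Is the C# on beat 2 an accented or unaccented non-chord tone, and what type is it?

Unaccented neighbor tone.

The harmony at that moment is G major triad (G, B, D); C#5 is not a chord tone.
It is approached by step down from D5 and left by step up to D5.
Step away and step back to the same note — a neighbor tone (lower neighbor).
It falls on a weak beat, so it is unaccented.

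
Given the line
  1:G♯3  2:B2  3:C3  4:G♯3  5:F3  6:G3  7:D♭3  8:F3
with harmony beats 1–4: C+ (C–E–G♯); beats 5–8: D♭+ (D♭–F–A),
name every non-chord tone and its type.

The harmony at that moment is C augmented triad (C, E, G♯); B2 is not a chord tone.
It is approached by leap down from G♯3 and left by step up to C3.
Leap in, step out — an appoggiatura.
The harmony at that moment is D♭ augmented triad (D♭, F, A); G3 is not a chord tone.
It is approached by step up from F3 and left by leap down to D♭3.
Step in, leap out — an escape tone.

B2 (beat 2) — appoggiatura; G3 (beat 6) — escape tone.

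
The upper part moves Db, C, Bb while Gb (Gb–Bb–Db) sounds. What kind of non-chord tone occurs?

C is a passing tone.

The harmony at that moment is Gb major triad (Gb, Bb, Db); C is not a chord tone.
It is approached by step down from Db and left by step down to Bb.
Step in, step out in the same direction — a passing tone.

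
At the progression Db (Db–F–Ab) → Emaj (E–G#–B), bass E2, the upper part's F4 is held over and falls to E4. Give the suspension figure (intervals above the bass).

9–8 suspension.

At the second chord the bass is E2. The suspended F4 lies a ninth above the bass; after resolving down by step to E4, the interval above the bass becomes an octave.
Suspension figures are named by those two intervals: 9–8.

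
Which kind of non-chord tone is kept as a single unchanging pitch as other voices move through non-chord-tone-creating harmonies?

Pedal tone.

Approach: none. Departure: none — a single pitch is sustained while the chords change around it, passing through harmonies that do not contain it.
No melodic motion at all; the dissonance is created entirely by the moving harmonies against the stationary note — a pedal tone (pedal point).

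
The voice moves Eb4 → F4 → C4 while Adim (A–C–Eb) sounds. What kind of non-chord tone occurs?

The harmony at that moment is A diminished triad (A, C, Eb); F4 is not a chord tone.
It is approached by step up from Eb4 and left by leap down to C4.
Step in, leap out — an escape tone.

F4 is an escape tone.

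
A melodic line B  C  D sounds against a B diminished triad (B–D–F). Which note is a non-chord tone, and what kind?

The harmony at that moment is B diminished triad (B, D, F); C is not a chord tone.
It is approached by step up from B and left by step up to D.
Step in, step out in the same direction — a passing tone.

C is a passing tone.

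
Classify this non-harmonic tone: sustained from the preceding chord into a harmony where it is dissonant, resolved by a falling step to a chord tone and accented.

Suspension.

Approach: by preparation — the pitch is first a chord tone, then held (tied or repeated) while the harmony changes under it. Departure: down by step. Metric position: strong.
A prepared dissonance that resolves downward by step — a suspension. (The same figure resolving upward would be a retardation.)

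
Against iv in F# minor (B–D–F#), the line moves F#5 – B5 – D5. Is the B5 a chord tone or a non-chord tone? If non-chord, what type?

B minor triad contains B, D, F#; B is the root, so it is a chord tone.

Chord tone (the root of B minor triad).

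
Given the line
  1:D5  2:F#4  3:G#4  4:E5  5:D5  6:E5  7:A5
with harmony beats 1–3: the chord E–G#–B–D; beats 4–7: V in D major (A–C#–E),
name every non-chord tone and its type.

The harmony at that moment is E dominant seventh chord (E, G#, B, D); F#4 is not a chord tone.
It is approached by leap down from D5 and left by step up to G#4.
Leap in, step out — an appoggiatura.
The harmony at that moment is A major triad (A, C#, E); D5 is not a chord tone.
It is approached by step down from E5 and left by step up to E5.
Step away and step back to the same note — a neighbor tone (lower neighbor).

F#4 (beat 2) — appoggiatura; D5 (beat 5) — neighbor tone.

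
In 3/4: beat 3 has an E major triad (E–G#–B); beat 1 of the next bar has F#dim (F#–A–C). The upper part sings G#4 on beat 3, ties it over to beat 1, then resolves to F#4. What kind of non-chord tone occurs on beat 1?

The harmony at that moment is F# diminished triad (F#, A, C); G#4 is not a chord tone.
It is held over (the same pitch as the preceding G#4) and left by step down to F#4.
Held over from the previous chord and resolving down by step — a suspension.

Suspension.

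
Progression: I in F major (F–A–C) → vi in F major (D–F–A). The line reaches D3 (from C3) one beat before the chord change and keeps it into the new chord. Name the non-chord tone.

The harmony at that moment is F major triad (F, A, C); D3 is not a chord tone.
It is approached by step up from C3 and then sustained as the same pitch into the next harmony.
Arriving early and becoming a chord tone when the harmony changes — an anticipation.

D3 is an anticipation.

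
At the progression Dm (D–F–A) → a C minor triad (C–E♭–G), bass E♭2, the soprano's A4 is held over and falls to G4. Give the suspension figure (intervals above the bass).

At the second chord the bass is E♭2. The suspended A4 lies a fourth above the bass; after resolving down by step to G4, the interval above the bass becomes a third.
Suspension figures are named by those two intervals: 4–3.

4–3 suspension.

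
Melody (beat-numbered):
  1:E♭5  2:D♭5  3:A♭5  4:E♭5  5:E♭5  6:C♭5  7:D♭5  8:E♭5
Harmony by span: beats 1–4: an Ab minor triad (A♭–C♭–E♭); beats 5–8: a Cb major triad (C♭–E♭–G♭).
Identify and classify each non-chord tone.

D♭5 (beat 2) — escape tone; D♭5 (beat 7) — passing tone.

The harmony at that moment is A♭ minor triad (A♭, C♭, E♭); D♭5 is not a chord tone.
It is approached by step down from E♭5 and left by leap up to A♭5.
Step in, leap out — an escape tone.
The harmony at that moment is C♭ major triad (C♭, E♭, G♭); D♭5 is not a chord tone.
It is approached by step up from C♭5 and left by step up to E♭5.
Step in, step out in the same direction — a passing tone.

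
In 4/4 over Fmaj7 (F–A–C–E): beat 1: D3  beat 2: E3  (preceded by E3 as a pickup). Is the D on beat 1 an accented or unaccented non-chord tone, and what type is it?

The harmony at that moment is F major seventh chord (F, A, C, E); D3 is not a chord tone.
It is approached by step down from E3 and left by step up to E3.
Step away and step back to the same note — a neighbor tone (lower neighbor).
It falls on the downbeat, so it is accented.

Accented neighbor tone.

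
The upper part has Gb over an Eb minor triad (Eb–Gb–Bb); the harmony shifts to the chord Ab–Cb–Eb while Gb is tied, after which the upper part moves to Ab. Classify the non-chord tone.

The harmony at that moment is Ab minor triad (Ab, Cb, Eb); Gb is not a chord tone.
It is held over (the same pitch as the preceding Gb) and left by step up to Ab.
Held over from the previous chord and resolving up by step — a retardation.

Gb is a retardation.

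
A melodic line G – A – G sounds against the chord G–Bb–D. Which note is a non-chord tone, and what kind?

A is a neighbor tone.

The harmony at that moment is G minor triad (G, Bb, D); A is not a chord tone.
It is approached by step up from G and left by step down to G.
Step away and step back to the same note — a neighbor tone (upper neighbor).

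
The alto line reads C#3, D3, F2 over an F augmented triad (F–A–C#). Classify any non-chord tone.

D3 is an escape tone.

The harmony at that moment is F augmented triad (F, A, C#); D3 is not a chord tone.
It is approached by step up from C#3 and left by leap down to F2.
Step in, leap out — an escape tone.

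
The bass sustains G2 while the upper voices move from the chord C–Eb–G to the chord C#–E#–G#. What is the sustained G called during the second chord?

The harmony at that moment is C# major triad (C#, E#, G#); G2 is not a chord tone.
It is held over (the same pitch as the preceding G2) and then sustained as the same pitch into the next harmony.
Sustained through a change of harmony — a pedal tone.

Pedal tone (pedal point).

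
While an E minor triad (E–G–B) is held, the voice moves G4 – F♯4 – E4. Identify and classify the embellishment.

F♯4 is a passing tone.

The harmony at that moment is E minor triad (E, G, B); F♯4 is not a chord tone.
It is approached by step down from G4 and left by step down to E4.
Step in, step out in the same direction — a passing tone.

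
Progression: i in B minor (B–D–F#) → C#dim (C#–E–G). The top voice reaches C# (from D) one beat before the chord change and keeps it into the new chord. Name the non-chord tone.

C# is an anticipation.

The harmony at that moment is B minor triad (B, D, F#); C# is not a chord tone.
It is approached by step down from D and then sustained as the same pitch into the next harmony.
Arriving early and becoming a chord tone when the harmony changes — an anticipation.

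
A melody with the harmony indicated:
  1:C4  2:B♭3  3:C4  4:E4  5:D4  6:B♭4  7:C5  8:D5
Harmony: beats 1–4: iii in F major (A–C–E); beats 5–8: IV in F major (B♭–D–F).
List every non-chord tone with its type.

The harmony at that moment is A minor triad (A, C, E); B♭3 is not a chord tone.
It is approached by step down from C4 and left by step up to C4.
Step away and step back to the same note — a neighbor tone (lower neighbor).
The harmony at that moment is B♭ major triad (B♭, D, F); C5 is not a chord tone.
It is approached by step up from B♭4 and left by step up to D5.
Step in, step out in the same direction — a passing tone.

B♭3 (beat 2) — neighbor tone; C5 (beat 7) — passing tone.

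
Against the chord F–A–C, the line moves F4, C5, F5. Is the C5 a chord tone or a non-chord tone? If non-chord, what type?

Chord tone (the fifth of F major triad).

F major triad contains F, A, C; C is the fifth, so it is a chord tone.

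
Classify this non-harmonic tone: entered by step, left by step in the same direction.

Approach: by step. Departure: by step, continuing in the same direction.
Stepwise on both sides with no change of direction means the note fills in the space between two different chord tones — a passing tone. (Had it turned back to its starting note it would be a neighbor tone instead.)

Passing tone.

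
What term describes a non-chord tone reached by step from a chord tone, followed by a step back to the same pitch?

Approach: by step. Departure: by step in the opposite direction, back to the starting pitch.
Stepwise on both sides but reversing to return to the same chord tone — a neighbor tone. (Had it continued onward in the same direction it would be a passing tone instead.)

Neighbor tone.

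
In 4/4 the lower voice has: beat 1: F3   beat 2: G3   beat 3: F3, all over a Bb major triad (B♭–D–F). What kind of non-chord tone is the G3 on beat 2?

Upper neighbor tone.

The harmony at that moment is B♭ major triad (B♭, D, F); G3 is not a chord tone.
It is approached by step up from F3 and left by step down to F3.
Step away and step back to the same note — a neighbor tone (upper neighbor).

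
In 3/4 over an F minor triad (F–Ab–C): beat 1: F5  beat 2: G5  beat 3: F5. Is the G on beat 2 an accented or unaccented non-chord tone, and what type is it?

Unaccented neighbor tone.

The harmony at that moment is F minor triad (F, Ab, C); G5 is not a chord tone.
It is approached by step up from F5 and left by step down to F5.
Step away and step back to the same note — a neighbor tone (upper neighbor).
It falls on a weak beat, so it is unaccented.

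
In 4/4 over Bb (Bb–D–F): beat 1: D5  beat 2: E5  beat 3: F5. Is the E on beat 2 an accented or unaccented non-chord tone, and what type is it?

The harmony at that moment is Bb major triad (Bb, D, F); E5 is not a chord tone.
It is approached by step up from D5 and left by step up to F5.
Step in, step out in the same direction — a passing tone.
It falls on a weak beat, so it is unaccented.

Unaccented passing tone.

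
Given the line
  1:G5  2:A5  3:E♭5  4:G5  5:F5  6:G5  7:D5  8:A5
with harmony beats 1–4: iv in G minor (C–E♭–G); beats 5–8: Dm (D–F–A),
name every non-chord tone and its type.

A5 (beat 2) — escape tone; G5 (beat 6) — escape tone.

The harmony at that moment is C minor triad (C, E♭, G); A5 is not a chord tone.
It is approached by step up from G5 and left by leap down to E♭5.
Step in, leap out — an escape tone.
The harmony at that moment is D minor triad (D, F, A); G5 is not a chord tone.
It is approached by step up from F5 and left by leap down to D5.
Step in, leap out — an escape tone.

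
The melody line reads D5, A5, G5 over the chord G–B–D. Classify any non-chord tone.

The harmony at that moment is G major triad (G, B, D); A5 is not a chord tone.
It is approached by leap up from D5 and left by step down to G5.
Leap in, step out — an appoggiatura.

A5 is an appoggiatura.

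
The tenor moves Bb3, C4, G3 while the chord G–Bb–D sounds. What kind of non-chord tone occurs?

C4 is an escape tone.

The harmony at that moment is G minor triad (G, Bb, D); C4 is not a chord tone.
It is approached by step up from Bb3 and left by leap down to G3.
Step in, leap out — an escape tone.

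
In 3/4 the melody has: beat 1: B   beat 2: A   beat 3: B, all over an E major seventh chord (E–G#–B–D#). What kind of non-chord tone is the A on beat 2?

Lower neighbor tone.

The harmony at that moment is E major seventh chord (E, G#, B, D#); A is not a chord tone.
It is approached by step down from B and left by step up to B.
Step away and step back to the same note — a neighbor tone (lower neighbor).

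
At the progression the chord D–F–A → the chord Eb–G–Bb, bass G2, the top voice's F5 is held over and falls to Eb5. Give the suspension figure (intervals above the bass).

At the second chord the bass is G2. The suspended F5 lies a seventh above the bass; after resolving down by step to Eb5, the interval above the bass becomes a sixth.
Suspension figures are named by those two intervals: 7–6.

7–6 suspension.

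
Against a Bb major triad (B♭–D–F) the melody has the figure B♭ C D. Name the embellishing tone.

The harmony at that moment is B♭ major triad (B♭, D, F); C is not a chord tone.
It is approached by step up from B♭ and left by step up to D.
Step in, step out in the same direction — a passing tone.

C is a passing tone.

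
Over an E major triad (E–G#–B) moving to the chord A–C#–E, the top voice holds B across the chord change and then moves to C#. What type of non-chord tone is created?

The harmony at that moment is A major triad (A, C#, E); B is not a chord tone.
It is held over (the same pitch as the preceding B) and left by step up to C#.
Held over from the previous chord and resolving up by step — a retardation.

B is a retardation.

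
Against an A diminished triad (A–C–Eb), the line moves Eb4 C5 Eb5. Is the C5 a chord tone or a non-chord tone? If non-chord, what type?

Chord tone (the third of A diminished triad).

A diminished triad contains A, C, Eb; C is the third, so it is a chord tone.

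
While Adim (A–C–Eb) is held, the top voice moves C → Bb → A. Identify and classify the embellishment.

Bb is a passing tone.

The harmony at that moment is A diminished triad (A, C, Eb); Bb is not a chord tone.
It is approached by step down from C and left by step down to A.
Step in, step out in the same direction — a passing tone.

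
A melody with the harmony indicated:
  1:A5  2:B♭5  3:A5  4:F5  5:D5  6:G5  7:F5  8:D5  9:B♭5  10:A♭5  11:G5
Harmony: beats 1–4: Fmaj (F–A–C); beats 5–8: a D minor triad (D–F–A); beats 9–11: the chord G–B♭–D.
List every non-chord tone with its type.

B♭5 (beat 2) — neighbor tone; G5 (beat 6) — appoggiatura; A♭5 (beat 10) — passing tone.

The harmony at that moment is F major triad (F, A, C); B♭5 is not a chord tone.
It is approached by step up from A5 and left by step down to A5.
Step away and step back to the same note — a neighbor tone (upper neighbor).
The harmony at that moment is D minor triad (D, F, A); G5 is not a chord tone.
It is approached by leap up from D5 and left by step down to F5.
Leap in, step out — an appoggiatura.
The harmony at that moment is G minor triad (G, B♭, D); A♭5 is not a chord tone.
It is approached by step down from B♭5 and left by step down to G5.
Step in, step out in the same direction — a passing tone.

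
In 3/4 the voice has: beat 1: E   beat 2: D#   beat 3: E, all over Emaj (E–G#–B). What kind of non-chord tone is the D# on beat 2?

The harmony at that moment is E major triad (E, G#, B); D# is not a chord tone.
It is approached by step down from E and left by step up to E.
Step away and step back to the same note — a neighbor tone (lower neighbor).

Lower neighbor tone.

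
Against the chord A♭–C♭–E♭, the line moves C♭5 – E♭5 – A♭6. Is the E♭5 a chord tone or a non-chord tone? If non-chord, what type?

Ab minor triad contains A♭, C♭, E♭; E♭ is the fifth, so it is a chord tone.

Chord tone (the fifth of Ab minor triad).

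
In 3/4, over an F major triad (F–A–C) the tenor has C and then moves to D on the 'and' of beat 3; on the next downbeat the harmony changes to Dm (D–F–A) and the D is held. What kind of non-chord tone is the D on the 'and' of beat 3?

The harmony at that moment is F major triad (F, A, C); D is not a chord tone.
It is approached by step up from C and then sustained as the same pitch into the next harmony.
Arriving early and becoming a chord tone when the harmony changes — an anticipation.

Anticipation.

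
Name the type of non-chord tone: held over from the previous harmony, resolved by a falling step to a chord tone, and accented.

Suspension.

Approach: by preparation — the pitch is first a chord tone, then held (tied or repeated) while the harmony changes under it. Departure: down by step. Metric position: strong.
A prepared dissonance that resolves downward by step — a suspension. (The same figure resolving upward would be a retardation.)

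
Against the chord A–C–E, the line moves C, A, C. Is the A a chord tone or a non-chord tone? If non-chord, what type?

Chord tone (the root of A minor triad).

A minor triad contains A, C, E; A is the root, so it is a chord tone.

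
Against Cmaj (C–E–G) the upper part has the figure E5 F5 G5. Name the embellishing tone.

F5 is a passing tone.

The harmony at that moment is C major triad (C, E, G); F5 is not a chord tone.
It is approached by step up from E5 and left by step up to G5.
Step in, step out in the same direction — a passing tone.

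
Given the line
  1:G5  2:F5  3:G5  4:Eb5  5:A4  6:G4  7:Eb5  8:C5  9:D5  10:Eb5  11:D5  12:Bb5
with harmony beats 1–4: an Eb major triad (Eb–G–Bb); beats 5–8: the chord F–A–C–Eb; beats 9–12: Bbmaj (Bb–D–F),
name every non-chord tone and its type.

F5 (beat 2) — neighbor tone; G4 (beat 6) — escape tone; Eb5 (beat 10) — neighbor tone.

The harmony at that moment is Eb major triad (Eb, G, Bb); F5 is not a chord tone.
It is approached by step down from G5 and left by step up to G5.
Step away and step back to the same note — a neighbor tone (lower neighbor).
The harmony at that moment is F dominant seventh chord (F, A, C, Eb); G4 is not a chord tone.
It is approached by step down from A4 and left by leap up to Eb5.
Step in, leap out — an escape tone.
The harmony at that moment is Bb major triad (Bb, D, F); Eb5 is not a chord tone.
It is approached by step up from D5 and left by step down to D5.
Step away and step back to the same note — a neighbor tone (upper neighbor).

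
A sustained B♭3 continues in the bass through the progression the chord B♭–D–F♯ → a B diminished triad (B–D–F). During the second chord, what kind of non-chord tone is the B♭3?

Pedal tone (pedal point).

The harmony at that moment is B diminished triad (B, D, F); B♭3 is not a chord tone.
It is held over (the same pitch as the preceding B♭3) and then sustained as the same pitch into the next harmony.
Sustained through a change of harmony — a pedal tone.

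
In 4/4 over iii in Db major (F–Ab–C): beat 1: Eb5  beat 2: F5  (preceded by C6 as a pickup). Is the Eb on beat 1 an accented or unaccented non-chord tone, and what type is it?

The harmony at that moment is F minor triad (F, Ab, C); Eb5 is not a chord tone.
It is approached by leap down from C6 and left by step up to F5.
Leap in, step out — an appoggiatura.
It falls on the downbeat, so it is accented.

Accented appoggiatura.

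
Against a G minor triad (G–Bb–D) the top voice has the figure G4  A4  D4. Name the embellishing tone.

A4 is an escape tone.

The harmony at that moment is G minor triad (G, Bb, D); A4 is not a chord tone.
It is approached by step up from G4 and left by leap down to D4.
Step in, leap out — an escape tone.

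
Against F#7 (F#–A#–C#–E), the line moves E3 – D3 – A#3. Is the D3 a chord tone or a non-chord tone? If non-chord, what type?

The harmony at that moment is F# dominant seventh chord (F#, A#, C#, E); D3 is not a chord tone.
It is approached by step down from E3 and left by leap up to A#3.
Step in, leap out — an escape tone.

Non-chord tone — an escape tone.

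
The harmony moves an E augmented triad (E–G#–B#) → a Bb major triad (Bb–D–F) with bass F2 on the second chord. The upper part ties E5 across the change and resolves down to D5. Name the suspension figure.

7–6 suspension.

At the second chord the bass is F2. The suspended E5 lies a seventh above the bass; after resolving down by step to D5, the interval above the bass becomes a sixth.
Suspension figures are named by those two intervals: 7–6.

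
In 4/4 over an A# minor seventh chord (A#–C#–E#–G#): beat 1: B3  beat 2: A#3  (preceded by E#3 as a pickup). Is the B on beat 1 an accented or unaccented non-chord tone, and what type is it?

The harmony at that moment is A# minor seventh chord (A#, C#, E#, G#); B3 is not a chord tone.
It is approached by leap up from E#3 and left by step down to A#3.
Leap in, step out — an appoggiatura.
It falls on the downbeat, so it is accented.

Accented appoggiatura.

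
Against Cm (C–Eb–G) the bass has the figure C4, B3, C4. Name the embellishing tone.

The harmony at that moment is C minor triad (C, Eb, G); B3 is not a chord tone.
It is approached by step down from C4 and left by step up to C4.
Step away and step back to the same note — a neighbor tone (lower neighbor).

B3 is a neighbor tone.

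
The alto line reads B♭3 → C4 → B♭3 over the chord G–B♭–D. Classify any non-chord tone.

The harmony at that moment is G minor triad (G, B♭, D); C4 is not a chord tone.
It is approached by step up from B♭3 and left by step down to B♭3.
Step away and step back to the same note — a neighbor tone (upper neighbor).

C4 is a neighbor tone.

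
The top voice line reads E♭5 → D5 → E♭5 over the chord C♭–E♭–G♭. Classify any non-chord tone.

D5 is a neighbor tone.

The harmony at that moment is C♭ major triad (C♭, E♭, G♭); D5 is not a chord tone.
It is approached by step down from E♭5 and left by step up to E♭5.
Step away and step back to the same note — a neighbor tone (lower neighbor).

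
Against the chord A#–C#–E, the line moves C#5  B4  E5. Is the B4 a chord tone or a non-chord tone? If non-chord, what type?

Non-chord tone — an escape tone.

The harmony at that moment is A# diminished triad (A#, C#, E); B4 is not a chord tone.
It is approached by step down from C#5 and left by leap up to E5.
Step in, leap out — an escape tone.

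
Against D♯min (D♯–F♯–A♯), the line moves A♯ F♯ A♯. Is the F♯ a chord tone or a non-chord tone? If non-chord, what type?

Chord tone (the third of D# minor triad).

D# minor triad contains D♯, F♯, A♯; F♯ is the third, so it is a chord tone.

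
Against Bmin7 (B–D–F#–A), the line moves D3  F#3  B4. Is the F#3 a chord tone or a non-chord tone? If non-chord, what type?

B minor seventh chord contains B, D, F#, A; F# is the fifth, so it is a chord tone.

Chord tone (the fifth of B minor seventh chord).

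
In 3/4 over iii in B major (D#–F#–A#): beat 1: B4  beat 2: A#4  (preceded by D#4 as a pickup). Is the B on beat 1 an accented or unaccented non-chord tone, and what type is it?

Accented appoggiatura.

The harmony at that moment is D# minor triad (D#, F#, A#); B4 is not a chord tone.
It is approached by leap up from D#4 and left by step down to A#4.
Leap in, step out — an appoggiatura.
It falls on the downbeat, so it is accented.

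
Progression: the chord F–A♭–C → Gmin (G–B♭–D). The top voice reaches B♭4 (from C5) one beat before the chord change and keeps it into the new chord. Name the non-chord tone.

B♭4 is an anticipation.

The harmony at that moment is F minor triad (F, A♭, C); B♭4 is not a chord tone.
It is approached by step down from C5 and then sustained as the same pitch into the next harmony.
Arriving early and becoming a chord tone when the harmony changes — an anticipation.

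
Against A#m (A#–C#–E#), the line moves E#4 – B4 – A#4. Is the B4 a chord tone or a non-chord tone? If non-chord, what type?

The harmony at that moment is A# minor triad (A#, C#, E#); B4 is not a chord tone.
It is approached by leap up from E#4 and left by step down to A#4.
Leap in, step out — an appoggiatura.

Non-chord tone — an appoggiatura.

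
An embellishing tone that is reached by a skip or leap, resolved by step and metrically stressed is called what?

Appoggiatura.

Approach: by leap. Departure: by step. Metric position: strong.
Leap in, step out, in a metrically strong position — an appoggiatura. (It is the mirror image of the escape tone, which steps in and leaps out from a weak position.)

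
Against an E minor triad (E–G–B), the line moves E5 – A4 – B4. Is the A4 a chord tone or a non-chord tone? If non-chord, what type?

The harmony at that moment is E minor triad (E, G, B); A4 is not a chord tone.
It is approached by leap down from E5 and left by step up to B4.
Leap in, step out — an appoggiatura.

Non-chord tone — an appoggiatura.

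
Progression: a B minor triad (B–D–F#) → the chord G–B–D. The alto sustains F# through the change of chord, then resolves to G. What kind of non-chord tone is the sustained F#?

F# is a retardation.

The harmony at that moment is G major triad (G, B, D); F# is not a chord tone.
It is held over (the same pitch as the preceding F#) and left by step up to G.
Held over from the previous chord and resolving up by step — a retardation.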